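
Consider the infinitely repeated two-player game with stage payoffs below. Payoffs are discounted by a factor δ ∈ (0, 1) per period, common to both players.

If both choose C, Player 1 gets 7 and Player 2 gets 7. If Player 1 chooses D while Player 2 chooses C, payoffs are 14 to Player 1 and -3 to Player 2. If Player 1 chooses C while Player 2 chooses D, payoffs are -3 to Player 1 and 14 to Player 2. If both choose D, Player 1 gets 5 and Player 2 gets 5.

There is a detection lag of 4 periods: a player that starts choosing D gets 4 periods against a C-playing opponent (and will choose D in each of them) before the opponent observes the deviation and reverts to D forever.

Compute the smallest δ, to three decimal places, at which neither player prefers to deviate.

0.939

Deviating for the 4 undetected periods gains 14−7 = 7 per period over cooperation, then loses 7−5 = 2 per period forever once punishment starts.
Gain: 7(1 + δ + … + δ^3); loss: 2·δ^4/(1−δ).
No profitable deviation ⇔ 7(1−δ^4) ≤ 2·δ^4, i.e. δ^4 ≥ 7/(7+2) = 7/9.
Hence δ ≥ (7/9)^(1/4) ≈ 0.939.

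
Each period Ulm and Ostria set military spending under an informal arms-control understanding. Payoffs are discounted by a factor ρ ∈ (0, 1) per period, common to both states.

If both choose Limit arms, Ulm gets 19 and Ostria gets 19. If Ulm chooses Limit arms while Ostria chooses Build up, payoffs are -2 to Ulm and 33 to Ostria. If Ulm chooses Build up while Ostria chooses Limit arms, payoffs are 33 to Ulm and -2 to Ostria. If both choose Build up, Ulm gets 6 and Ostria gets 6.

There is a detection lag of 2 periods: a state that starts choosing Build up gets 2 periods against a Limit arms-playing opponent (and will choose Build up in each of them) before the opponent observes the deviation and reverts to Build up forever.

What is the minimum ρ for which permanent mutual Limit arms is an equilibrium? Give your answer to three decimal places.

0.720

Deviating for the 2 undetected periods gains 33−19 = 14 per period over cooperation, then loses 19−6 = 13 per period forever once punishment starts.
Gain: 14(1 + ρ + … + ρ^1); loss: 13·ρ^2/(1−ρ).
No profitable deviation ⇔ 14(1−ρ^2) ≤ 13·ρ^2, i.e. ρ^2 ≥ 14/(14+13) = 14/27.
Hence ρ ≥ (14/27)^(1/2) ≈ 0.720.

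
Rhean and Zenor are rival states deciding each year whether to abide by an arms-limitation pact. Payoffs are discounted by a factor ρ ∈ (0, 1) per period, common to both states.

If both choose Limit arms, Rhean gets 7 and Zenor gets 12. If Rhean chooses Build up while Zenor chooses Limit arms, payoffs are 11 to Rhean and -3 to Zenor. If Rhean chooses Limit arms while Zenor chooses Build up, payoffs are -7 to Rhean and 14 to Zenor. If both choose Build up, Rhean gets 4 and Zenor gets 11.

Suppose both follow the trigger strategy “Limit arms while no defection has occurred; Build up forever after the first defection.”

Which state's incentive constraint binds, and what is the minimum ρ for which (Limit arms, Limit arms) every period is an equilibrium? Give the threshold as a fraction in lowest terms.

Rhean's threshold: (11−7)/(11−4) = 4/7.
Zenor's threshold: (14−12)/(14−11) = 2/3.
4/7 < 2/3, so Zenor binds and ρ* = 2/3.

Zenor; ρ ≥ 2/3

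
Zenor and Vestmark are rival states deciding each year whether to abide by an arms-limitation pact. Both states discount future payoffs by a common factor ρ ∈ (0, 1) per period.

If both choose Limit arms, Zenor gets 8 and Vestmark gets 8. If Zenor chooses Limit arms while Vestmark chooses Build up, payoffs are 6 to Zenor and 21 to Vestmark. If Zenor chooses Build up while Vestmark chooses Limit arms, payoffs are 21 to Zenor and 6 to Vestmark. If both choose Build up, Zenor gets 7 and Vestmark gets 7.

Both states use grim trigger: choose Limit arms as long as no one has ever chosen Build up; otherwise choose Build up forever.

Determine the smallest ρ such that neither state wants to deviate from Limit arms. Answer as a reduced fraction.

13/14

One-period gain from deviating is 21 − 8 = 13. The loss is 8 − 7 = 1 in every subsequent period, with present value 1·ρ/(1−ρ).
Deviation is unprofitable when 1·ρ/(1−ρ) ≥ 13, i.e. ρ/(1−ρ) ≥ 13.
Equivalently ρ ≥ 13/(13+1) = 13/14.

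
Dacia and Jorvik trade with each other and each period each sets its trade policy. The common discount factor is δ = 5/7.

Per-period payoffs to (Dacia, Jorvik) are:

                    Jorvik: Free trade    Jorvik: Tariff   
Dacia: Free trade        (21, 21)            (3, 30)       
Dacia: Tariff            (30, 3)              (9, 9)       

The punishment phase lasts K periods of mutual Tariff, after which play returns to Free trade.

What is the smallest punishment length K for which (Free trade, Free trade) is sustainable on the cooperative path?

2

Need Σ_{k=1}^{K} δ^k ≥ (30−21)/(21−9) = 0.7500 at δ = 5/7.
At K = 1 the sum is 0.7143 < 0.7500; at K = 2 it is 1.2245 ≥ 0.7500.
So the minimum punishment length is K = 2.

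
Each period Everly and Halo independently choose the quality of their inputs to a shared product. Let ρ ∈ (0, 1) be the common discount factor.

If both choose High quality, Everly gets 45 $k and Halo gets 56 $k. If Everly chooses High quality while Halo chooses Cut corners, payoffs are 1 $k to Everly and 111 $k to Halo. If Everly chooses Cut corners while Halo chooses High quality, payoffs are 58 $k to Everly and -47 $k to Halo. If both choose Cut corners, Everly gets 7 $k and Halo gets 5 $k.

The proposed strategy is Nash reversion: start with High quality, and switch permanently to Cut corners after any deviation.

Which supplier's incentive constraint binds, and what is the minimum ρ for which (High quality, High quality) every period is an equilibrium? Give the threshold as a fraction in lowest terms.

Halo; ρ ≥ 55/106

For Everly: deviation gain 58−45 = 13, per-period punishment loss 45−7 = 38. IC gives ρ ≥ 13/51.
For Halo: gain 55, loss 51 per period, so ρ ≥ 55/106.
The tighter constraint is Halo's, so cooperation needs ρ ≥ 55/106.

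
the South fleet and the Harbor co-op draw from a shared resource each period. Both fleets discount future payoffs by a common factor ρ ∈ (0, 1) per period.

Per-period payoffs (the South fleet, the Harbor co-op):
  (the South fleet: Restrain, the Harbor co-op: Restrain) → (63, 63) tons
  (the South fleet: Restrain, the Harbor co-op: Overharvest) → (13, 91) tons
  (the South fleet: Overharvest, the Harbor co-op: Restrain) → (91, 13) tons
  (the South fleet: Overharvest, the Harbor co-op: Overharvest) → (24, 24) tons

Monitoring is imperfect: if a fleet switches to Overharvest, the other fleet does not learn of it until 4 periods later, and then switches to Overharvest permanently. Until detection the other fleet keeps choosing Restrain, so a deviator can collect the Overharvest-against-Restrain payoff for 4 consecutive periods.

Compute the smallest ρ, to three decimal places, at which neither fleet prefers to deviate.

A deviator earns 91 for 4 periods, then 24 forever; cooperating earns 63 forever. Multiplying the IC by (1−ρ):
63 ≥ 91(1−ρ^4) + 24ρ^4, so 67·ρ^4 ≥ 28 and ρ^4 ≥ 28/67.
ρ ≥ (28/67)^(1/4) ≈ 0.804.

0.804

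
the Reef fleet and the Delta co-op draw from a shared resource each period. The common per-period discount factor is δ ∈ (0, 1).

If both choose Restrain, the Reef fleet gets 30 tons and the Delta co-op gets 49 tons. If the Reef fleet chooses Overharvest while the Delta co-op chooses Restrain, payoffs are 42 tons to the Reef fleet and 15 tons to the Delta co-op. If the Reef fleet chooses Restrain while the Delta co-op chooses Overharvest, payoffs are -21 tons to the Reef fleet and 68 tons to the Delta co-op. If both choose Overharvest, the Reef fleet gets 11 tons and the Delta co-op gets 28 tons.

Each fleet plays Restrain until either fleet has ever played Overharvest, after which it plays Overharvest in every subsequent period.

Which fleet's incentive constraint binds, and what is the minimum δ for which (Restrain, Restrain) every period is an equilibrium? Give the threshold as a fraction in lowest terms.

the Delta co-op; δ ≥ 19/40

the Reef fleet's threshold: (42−30)/(42−11) = 12/31.
the Delta co-op's threshold: (68−49)/(68−28) = 19/40.
12/31 < 19/40, so the Delta co-op binds and δ* = 19/40.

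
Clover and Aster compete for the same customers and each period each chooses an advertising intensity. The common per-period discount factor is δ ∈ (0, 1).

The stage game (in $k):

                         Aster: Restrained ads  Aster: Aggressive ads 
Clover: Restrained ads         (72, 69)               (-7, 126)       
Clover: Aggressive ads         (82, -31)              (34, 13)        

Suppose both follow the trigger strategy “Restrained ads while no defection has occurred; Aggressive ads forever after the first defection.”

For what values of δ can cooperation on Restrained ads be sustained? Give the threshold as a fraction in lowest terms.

For Clover: deviation gain 82−72 = 10, per-period punishment loss 72−34 = 38. IC gives δ ≥ 10/48 = 5/24.
For Aster: gain 57, loss 56 per period, so δ ≥ 57/113.
The tighter constraint is Aster's, so cooperation needs δ ≥ 57/113.

57/113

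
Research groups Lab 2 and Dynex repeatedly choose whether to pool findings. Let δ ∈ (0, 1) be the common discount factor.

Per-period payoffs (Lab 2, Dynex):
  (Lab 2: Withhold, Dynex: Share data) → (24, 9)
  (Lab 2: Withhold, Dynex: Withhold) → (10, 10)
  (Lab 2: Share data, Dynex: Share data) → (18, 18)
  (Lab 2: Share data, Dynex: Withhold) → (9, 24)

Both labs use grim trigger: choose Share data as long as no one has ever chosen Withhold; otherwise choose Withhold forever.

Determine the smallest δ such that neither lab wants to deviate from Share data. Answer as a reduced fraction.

One-period gain from deviating is 24 − 18 = 6. The loss is 18 − 10 = 8 in every subsequent period, with present value 8·δ/(1−δ).
Deviation is unprofitable when 8·δ/(1−δ) ≥ 6, i.e. δ/(1−δ) ≥ 3/4.
Equivalently δ ≥ 6/(6+8) = 3/7.

3/7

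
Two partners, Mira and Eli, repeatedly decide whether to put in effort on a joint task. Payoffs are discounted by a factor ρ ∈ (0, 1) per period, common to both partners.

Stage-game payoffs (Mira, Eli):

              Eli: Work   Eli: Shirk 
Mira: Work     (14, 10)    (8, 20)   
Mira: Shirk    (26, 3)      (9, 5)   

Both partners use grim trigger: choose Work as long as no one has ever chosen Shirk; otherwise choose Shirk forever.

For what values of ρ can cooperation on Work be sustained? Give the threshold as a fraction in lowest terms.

For Mira: deviation gain 26−14 = 12, per-period punishment loss 14−9 = 5. IC gives ρ ≥ 12/17.
For Eli: gain 10, loss 5 per period, so ρ ≥ 10/15 = 2/3.
The tighter constraint is Mira's, so cooperation needs ρ ≥ 12/17.

12/17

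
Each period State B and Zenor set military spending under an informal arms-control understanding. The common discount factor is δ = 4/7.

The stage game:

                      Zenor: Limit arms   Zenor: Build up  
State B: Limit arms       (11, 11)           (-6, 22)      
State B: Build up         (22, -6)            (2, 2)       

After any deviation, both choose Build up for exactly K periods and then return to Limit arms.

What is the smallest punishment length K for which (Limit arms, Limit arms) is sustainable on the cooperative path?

5

IC: δ(1−δ^K)/(1−δ) ≥ (22−11)/(11−2) = 11/9.
With δ = 4/7: need 1 − δ^K ≥ 11/9·(1−4/7)/(4/7), i.e. δ^K ≤ 0.0833.
Since (4/7)^4 = 0.1066 and (4/7)^5 = 0.0609, the smallest such K is 5.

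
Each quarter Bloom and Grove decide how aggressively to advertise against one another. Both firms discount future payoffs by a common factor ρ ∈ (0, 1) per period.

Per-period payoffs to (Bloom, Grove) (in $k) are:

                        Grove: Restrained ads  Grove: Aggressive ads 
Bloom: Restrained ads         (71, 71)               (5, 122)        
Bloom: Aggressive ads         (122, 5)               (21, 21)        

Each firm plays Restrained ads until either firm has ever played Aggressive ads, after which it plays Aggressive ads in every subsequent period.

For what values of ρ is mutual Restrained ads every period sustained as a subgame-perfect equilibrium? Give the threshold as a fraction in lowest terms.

Cooperation forever yields 71 each period: 71/(1−ρ).
Deviating yields 122 once, then 21 forever: 122 + 21ρ/(1−ρ).
No profitable deviation requires 71/(1−ρ) ≥ 122 + 21ρ/(1−ρ).
Multiplying by (1−ρ): 71 ≥ 122(1−ρ) + 21ρ = 122 − 101ρ.
So 101ρ ≥ 51, i.e. ρ ≥ 51/101.

51/101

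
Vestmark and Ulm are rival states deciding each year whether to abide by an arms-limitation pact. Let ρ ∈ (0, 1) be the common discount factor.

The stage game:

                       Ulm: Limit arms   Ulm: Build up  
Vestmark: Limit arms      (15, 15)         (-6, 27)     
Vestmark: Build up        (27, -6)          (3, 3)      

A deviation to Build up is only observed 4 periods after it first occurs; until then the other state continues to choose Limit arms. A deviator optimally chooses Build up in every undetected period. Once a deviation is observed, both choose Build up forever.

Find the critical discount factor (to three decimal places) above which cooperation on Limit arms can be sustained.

Deviating for the 4 undetected periods gains 27−15 = 12 per period over cooperation, then loses 15−3 = 12 per period forever once punishment starts.
Gain: 12(1 + ρ + … + ρ^3); loss: 12·ρ^4/(1−ρ).
No profitable deviation ⇔ 12(1−ρ^4) ≤ 12·ρ^4, i.e. ρ^4 ≥ 12/(12+12) = 1/2.
Hence ρ ≥ (1/2)^(1/4) ≈ 0.841.

0.841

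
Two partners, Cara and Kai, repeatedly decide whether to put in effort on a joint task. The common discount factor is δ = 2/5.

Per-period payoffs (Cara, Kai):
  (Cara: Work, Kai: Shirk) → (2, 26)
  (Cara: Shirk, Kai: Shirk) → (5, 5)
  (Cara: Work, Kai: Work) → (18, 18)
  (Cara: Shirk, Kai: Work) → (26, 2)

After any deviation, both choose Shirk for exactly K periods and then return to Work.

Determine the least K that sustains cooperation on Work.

3

No profitable deviation requires (18−5)(δ+…+δ^K) ≥ 26−18, i.e. δ+…+δ^K ≥ 8/13 ≈ 0.6154.
With δ = 2/5, the partial sums are K=1: 0.4000, K=2: 0.5600, K=3: 0.6240.
K = 3 is the first length at which the sum reaches 0.6154.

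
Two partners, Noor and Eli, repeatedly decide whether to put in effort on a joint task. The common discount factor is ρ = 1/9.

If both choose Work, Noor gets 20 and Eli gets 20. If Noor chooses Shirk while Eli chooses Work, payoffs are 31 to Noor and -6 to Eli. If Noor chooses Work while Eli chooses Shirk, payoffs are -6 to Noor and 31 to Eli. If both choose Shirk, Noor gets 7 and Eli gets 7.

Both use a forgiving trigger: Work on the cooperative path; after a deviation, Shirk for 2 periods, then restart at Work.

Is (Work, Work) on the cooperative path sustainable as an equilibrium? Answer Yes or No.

No

IC: ρ+…+ρ^2 ≥ (31−20)/(20−7) = 11/13.
At ρ = 1/9: partial sum = 0.1235 < 0.8462. Cooperation not sustainable.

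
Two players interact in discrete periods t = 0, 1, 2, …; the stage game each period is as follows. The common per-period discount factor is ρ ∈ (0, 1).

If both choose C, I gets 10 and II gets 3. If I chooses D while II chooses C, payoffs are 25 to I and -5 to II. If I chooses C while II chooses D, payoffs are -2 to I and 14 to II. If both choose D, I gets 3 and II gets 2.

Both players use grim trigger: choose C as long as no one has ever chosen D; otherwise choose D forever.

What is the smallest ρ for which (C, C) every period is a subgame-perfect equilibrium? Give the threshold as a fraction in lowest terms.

11/12

I: cooperation gives 10 each period; deviation gives 25 once then 3 forever.
  10/(1−ρ) ≥ 25 + 3ρ/(1−ρ) ⇒ ρ ≥ 15/22.
II: cooperation gives 3 each period; deviation gives 14 once then 2 forever.
  ρ ≥ 11/12.
Both must hold, so the binding constraint is II's: ρ ≥ 11/12.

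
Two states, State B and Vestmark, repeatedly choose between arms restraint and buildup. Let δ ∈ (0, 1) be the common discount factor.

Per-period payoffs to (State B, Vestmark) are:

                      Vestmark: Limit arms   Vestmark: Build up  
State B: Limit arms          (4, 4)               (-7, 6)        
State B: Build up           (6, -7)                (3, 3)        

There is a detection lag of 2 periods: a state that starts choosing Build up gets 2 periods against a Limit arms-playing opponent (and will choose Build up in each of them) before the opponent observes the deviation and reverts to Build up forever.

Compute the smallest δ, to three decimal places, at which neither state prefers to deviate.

0.816

A deviator earns 6 for 2 periods, then 3 forever; cooperating earns 4 forever. Multiplying the IC by (1−δ):
4 ≥ 6(1−δ^2) + 3δ^2, so 3·δ^2 ≥ 2 and δ^2 ≥ 2/3.
δ ≥ (2/3)^(1/2) ≈ 0.816.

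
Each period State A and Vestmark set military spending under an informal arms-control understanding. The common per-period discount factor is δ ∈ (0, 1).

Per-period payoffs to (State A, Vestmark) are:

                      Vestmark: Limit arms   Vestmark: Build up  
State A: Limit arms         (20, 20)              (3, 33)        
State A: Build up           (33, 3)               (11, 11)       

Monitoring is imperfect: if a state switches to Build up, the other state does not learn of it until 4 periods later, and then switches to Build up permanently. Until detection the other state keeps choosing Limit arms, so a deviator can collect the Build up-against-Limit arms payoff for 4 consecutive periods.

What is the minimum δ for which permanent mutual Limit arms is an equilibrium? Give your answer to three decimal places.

A deviator earns 33 for 4 periods, then 11 forever; cooperating earns 20 forever. Multiplying the IC by (1−δ):
20 ≥ 33(1−δ^4) + 11δ^4, so 22·δ^4 ≥ 13 and δ^4 ≥ 13/22.
δ ≥ (13/22)^(1/4) ≈ 0.877.

0.877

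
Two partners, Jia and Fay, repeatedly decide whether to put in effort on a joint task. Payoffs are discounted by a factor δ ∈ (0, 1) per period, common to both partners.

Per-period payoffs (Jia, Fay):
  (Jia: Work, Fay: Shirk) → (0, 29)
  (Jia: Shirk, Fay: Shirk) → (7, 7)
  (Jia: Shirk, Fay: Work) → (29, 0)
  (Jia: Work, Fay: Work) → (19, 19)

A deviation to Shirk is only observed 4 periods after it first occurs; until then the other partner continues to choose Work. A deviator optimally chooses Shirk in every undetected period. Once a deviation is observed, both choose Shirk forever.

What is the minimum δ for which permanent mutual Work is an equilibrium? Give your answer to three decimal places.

Deviating for the 4 undetected periods gains 29−19 = 10 per period over cooperation, then loses 19−7 = 12 per period forever once punishment starts.
Gain: 10(1 + δ + … + δ^3); loss: 12·δ^4/(1−δ).
No profitable deviation ⇔ 10(1−δ^4) ≤ 12·δ^4, i.e. δ^4 ≥ 10/(10+12) = 5/11.
Hence δ ≥ (5/11)^(1/4) ≈ 0.821.

0.821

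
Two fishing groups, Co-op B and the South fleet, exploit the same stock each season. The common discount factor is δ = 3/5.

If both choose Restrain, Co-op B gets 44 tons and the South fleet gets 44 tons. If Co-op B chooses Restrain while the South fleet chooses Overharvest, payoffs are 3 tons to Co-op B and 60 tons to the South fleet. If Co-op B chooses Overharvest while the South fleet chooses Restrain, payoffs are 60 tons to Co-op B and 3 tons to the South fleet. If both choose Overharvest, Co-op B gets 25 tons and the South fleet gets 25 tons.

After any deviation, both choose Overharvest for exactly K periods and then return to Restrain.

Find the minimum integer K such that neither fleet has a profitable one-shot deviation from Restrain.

2

Need Σ_{k=1}^{K} δ^k ≥ (60−44)/(44−25) = 0.8421 at δ = 3/5.
At K = 1 the sum is 0.6000 < 0.8421; at K = 2 it is 0.9600 ≥ 0.8421.
So the minimum punishment length is K = 2.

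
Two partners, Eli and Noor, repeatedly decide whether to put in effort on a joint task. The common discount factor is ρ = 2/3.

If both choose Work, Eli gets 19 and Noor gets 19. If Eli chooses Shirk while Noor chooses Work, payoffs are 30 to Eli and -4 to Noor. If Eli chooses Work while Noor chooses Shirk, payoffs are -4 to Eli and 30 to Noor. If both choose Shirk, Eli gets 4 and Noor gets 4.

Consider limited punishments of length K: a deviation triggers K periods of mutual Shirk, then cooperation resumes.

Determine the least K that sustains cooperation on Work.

2

IC: ρ(1−ρ^K)/(1−ρ) ≥ (30−19)/(19−4) = 11/15.
With ρ = 2/3: need 1 − ρ^K ≥ 11/15·(1−2/3)/(2/3), i.e. ρ^K ≤ 0.6333.
Since (2/3)^1 = 0.6667 and (2/3)^2 = 0.4444, the smallest such K is 2.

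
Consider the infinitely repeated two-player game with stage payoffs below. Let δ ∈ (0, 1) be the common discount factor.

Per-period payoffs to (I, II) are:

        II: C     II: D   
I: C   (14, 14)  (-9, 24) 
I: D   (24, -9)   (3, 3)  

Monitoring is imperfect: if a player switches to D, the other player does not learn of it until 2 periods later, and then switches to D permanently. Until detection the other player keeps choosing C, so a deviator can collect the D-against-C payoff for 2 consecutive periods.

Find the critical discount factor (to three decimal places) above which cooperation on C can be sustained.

The best deviation is to choose D for all 2 undetected periods, earning 24 each, then 3 forever once detected.
Deviation value: 24(1−δ^2)/(1−δ) + 3δ^2/(1−δ); cooperation value: 14/(1−δ).
IC: 14 ≥ 24(1−δ^2) + 3δ^2 = 24 − 21δ^2.
So δ^2 ≥ 10/21, giving δ ≥ (10/21)^(1/2) ≈ 0.690.

0.690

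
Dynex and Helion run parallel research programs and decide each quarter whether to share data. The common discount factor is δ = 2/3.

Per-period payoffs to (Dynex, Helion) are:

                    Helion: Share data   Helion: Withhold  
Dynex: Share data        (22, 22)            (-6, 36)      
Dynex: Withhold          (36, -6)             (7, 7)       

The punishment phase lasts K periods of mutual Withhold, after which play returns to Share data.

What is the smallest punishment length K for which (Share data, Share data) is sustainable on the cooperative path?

No profitable deviation requires (22−7)(δ+…+δ^K) ≥ 36−22, i.e. δ+…+δ^K ≥ 14/15 ≈ 0.9333.
With δ = 2/3, the partial sums are K=1: 0.6667, K=2: 1.1111.
K = 2 is the first length at which the sum reaches 0.9333.

2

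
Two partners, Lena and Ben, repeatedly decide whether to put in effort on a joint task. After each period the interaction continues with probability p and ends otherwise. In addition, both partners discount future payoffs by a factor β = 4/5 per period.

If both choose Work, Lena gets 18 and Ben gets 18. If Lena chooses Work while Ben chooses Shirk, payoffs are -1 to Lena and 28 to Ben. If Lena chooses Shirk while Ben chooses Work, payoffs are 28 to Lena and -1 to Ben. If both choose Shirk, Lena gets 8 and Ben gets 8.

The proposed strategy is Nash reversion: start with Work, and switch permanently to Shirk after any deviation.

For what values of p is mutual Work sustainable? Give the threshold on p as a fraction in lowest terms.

Expected continuation weight on next period's payoff is β·p = 4/5·p, which plays the role of the discount factor.
Cooperation requires 4/5·p ≥ (28−18)/(28−8) = 1/2, hence p ≥ 5/8.

5/8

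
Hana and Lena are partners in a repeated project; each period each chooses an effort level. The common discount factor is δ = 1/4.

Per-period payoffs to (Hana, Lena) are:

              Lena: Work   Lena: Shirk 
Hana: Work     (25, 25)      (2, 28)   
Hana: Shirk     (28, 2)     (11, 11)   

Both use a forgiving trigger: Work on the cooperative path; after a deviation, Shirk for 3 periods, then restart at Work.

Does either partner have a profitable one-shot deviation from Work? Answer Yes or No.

A one-shot deviation gives 28 now, then 11 for 3 periods, then back to 25.
Gain from deviating: (28−25) today; loss: (25−11) in each of the next 3 periods.
No-deviation condition: (25−11)(δ+…+δ^3) ≥ 28−25, i.e. δ+…+δ^3 ≥ 3/14.
At δ = 1/4: δ+…+δ^3 = 0.3281 ≥ 0.2143.
So cooperation is sustainable.

No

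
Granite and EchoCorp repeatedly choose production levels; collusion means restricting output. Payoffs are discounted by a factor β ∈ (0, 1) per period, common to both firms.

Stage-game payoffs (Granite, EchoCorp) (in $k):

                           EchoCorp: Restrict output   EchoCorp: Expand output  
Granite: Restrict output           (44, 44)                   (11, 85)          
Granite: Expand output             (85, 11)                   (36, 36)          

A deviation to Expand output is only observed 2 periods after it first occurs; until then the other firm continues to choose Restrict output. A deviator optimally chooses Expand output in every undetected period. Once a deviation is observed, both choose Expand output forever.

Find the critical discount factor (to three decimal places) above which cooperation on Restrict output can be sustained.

Deviating for the 2 undetected periods gains 85−44 = 41 per period over cooperation, then loses 44−36 = 8 per period forever once punishment starts.
Gain: 41(1 + β + … + β^1); loss: 8·β^2/(1−β).
No profitable deviation ⇔ 41(1−β^2) ≤ 8·β^2, i.e. β^2 ≥ 41/(41+8) = 41/49.
Hence β ≥ (41/49)^(1/2) ≈ 0.915.

0.915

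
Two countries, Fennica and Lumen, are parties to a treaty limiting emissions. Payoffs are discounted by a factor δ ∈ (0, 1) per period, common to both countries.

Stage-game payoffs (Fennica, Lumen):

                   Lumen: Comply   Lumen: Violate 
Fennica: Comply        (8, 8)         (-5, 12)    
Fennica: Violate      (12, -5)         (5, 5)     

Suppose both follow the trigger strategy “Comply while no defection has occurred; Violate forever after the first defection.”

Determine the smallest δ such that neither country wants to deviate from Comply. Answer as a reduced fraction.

Under grim trigger the critical discount factor is (T−C)/(T−P) with T = 12, C = 8, P = 5.
δ* = (12−8)/(12−5) = 4/7.

4/7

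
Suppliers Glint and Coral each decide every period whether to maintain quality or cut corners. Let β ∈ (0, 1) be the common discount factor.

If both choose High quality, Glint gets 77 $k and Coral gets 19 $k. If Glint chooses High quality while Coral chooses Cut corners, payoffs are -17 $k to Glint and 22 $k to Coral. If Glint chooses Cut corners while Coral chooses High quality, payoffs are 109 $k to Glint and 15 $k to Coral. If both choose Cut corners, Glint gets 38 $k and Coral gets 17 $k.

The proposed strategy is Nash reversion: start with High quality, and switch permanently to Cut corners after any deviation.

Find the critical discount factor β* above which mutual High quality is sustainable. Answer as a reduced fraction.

3/5

Glint's threshold: (109−77)/(109−38) = 32/71.
Coral's threshold: (22−19)/(22−17) = 3/5.
32/71 < 3/5, so Coral binds and β* = 3/5.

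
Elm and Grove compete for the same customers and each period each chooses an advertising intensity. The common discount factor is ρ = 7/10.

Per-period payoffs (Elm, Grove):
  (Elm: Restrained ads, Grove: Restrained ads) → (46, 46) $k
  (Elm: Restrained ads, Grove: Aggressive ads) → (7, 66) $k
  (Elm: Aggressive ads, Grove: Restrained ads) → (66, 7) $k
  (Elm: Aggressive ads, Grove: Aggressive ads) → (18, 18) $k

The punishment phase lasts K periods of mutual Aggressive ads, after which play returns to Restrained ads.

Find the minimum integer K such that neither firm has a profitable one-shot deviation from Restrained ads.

2

No profitable deviation requires (46−18)(ρ+…+ρ^K) ≥ 66−46, i.e. ρ+…+ρ^K ≥ 5/7 ≈ 0.7143.
With ρ = 7/10, the partial sums are K=1: 0.7000, K=2: 1.1900.
K = 2 is the first length at which the sum reaches 0.7143.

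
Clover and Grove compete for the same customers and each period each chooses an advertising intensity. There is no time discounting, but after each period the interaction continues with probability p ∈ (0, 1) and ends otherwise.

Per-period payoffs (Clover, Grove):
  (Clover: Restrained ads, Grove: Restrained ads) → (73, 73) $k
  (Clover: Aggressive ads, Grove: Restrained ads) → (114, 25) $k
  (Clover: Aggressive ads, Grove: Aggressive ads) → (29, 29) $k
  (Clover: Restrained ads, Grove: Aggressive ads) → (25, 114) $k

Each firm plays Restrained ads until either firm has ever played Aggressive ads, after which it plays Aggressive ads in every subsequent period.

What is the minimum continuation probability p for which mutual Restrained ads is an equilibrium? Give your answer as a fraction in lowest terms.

41/85

Expected cooperation value is 73 + p·73 + p²·73 + … = 73/(1−p); deviation gives 114 + p·29/(1−p).
73 ≥ 114(1−p) + 29p ⇒ 85p ≥ 41 ⇒ p ≥ 41/85.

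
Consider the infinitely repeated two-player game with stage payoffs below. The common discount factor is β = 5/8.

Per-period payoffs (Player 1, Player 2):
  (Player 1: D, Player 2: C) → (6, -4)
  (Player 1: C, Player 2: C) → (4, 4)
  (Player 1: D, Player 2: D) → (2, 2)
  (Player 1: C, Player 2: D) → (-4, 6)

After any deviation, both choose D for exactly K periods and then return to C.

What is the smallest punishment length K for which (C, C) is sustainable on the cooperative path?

IC: β(1−β^K)/(1−β) ≥ (6−4)/(4−2) = 1.
With β = 5/8: need 1 − β^K ≥ 1·(1−5/8)/(5/8), i.e. β^K ≤ 0.4000.
Since (5/8)^1 = 0.6250 and (5/8)^2 = 0.3906, the smallest such K is 2.

2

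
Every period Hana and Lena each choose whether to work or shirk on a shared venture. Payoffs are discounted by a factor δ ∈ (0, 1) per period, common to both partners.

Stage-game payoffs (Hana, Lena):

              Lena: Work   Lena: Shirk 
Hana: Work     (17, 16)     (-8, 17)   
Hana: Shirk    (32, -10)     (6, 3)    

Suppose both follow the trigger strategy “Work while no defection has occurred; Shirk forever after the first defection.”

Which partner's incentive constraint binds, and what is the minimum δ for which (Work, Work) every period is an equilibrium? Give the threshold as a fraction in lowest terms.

Hana's threshold: (32−17)/(32−6) = 15/26.
Lena's threshold: (17−16)/(17−3) = 1/14.
15/26 > 1/14, so Hana binds and δ* = 15/26.

Hana; δ ≥ 15/26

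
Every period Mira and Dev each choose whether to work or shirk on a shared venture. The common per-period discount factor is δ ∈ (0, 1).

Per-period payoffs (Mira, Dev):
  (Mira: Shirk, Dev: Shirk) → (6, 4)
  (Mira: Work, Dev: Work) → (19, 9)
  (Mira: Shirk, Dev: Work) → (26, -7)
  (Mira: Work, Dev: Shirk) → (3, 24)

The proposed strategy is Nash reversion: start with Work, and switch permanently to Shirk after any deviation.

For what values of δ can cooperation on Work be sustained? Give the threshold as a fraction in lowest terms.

3/4

Mira's threshold: (26−19)/(26−6) = 7/20.
Dev's threshold: (24−9)/(24−4) = 3/4.
7/20 < 3/4, so Dev binds and δ* = 3/4.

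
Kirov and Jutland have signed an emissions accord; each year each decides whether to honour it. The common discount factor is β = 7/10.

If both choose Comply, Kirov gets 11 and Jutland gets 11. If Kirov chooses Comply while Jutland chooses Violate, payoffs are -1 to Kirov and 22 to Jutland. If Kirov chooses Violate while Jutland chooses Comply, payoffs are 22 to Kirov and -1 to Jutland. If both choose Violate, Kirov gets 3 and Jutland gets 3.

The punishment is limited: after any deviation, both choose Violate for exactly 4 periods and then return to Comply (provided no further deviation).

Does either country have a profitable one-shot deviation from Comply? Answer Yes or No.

No

A one-shot deviation gives 22 now, then 3 for 4 periods, then back to 11.
Gain from deviating: (22−11) today; loss: (11−3) in each of the next 4 periods.
No-deviation condition: (11−3)(β+…+β^4) ≥ 22−11, i.e. β+…+β^4 ≥ 11/8.
At β = 7/10: β+…+β^4 = 1.7731 ≥ 1.3750.
So cooperation is sustainable.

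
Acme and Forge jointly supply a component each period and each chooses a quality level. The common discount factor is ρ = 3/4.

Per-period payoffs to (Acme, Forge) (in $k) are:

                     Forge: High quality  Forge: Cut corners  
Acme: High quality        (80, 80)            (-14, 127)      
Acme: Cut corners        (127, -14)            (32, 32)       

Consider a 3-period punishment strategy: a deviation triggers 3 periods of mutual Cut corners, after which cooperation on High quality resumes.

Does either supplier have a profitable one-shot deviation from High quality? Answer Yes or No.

IC: ρ+…+ρ^3 ≥ (127−80)/(80−32) = 47/48.
At ρ = 3/4: partial sum = 1.7344 ≥ 0.9792. Cooperation sustainable.

No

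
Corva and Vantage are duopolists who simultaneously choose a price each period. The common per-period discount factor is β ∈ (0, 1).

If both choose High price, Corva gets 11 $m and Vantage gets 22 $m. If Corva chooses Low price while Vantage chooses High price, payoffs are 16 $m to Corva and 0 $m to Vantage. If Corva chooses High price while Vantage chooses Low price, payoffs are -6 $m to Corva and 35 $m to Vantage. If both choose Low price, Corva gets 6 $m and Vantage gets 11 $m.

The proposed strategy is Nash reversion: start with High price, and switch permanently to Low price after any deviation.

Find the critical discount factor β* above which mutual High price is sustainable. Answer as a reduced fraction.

13/24

For Corva: deviation gain 16−11 = 5, per-period punishment loss 11−6 = 5. IC gives β ≥ 5/10 = 1/2.
For Vantage: gain 13, loss 11 per period, so β ≥ 13/24.
The tighter constraint is Vantage's, so cooperation needs β ≥ 13/24.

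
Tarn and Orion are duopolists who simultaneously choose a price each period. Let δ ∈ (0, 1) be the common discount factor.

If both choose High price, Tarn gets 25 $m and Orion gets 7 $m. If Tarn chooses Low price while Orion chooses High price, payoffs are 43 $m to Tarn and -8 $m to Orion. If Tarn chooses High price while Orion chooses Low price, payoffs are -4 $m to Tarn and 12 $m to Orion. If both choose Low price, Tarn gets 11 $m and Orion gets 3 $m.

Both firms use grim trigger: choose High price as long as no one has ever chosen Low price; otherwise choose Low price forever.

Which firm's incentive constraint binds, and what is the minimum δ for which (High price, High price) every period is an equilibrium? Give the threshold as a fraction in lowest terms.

Tarn; δ ≥ 9/16

Tarn's threshold: (43−25)/(43−11) = 9/16.
Orion's threshold: (12−7)/(12−3) = 5/9.
9/16 > 5/9, so Tarn binds and δ* = 9/16.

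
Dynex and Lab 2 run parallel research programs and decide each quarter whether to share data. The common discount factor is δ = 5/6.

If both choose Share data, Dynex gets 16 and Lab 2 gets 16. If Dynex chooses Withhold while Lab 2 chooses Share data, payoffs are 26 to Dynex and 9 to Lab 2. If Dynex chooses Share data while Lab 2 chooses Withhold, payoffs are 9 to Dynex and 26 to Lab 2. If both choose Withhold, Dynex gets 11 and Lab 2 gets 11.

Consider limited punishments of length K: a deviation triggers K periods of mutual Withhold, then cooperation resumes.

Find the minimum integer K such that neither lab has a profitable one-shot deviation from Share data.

3

IC: δ(1−δ^K)/(1−δ) ≥ (26−16)/(16−11) = 2.
With δ = 5/6: need 1 − δ^K ≥ 2·(1−5/6)/(5/6), i.e. δ^K ≤ 0.6000.
Since (5/6)^2 = 0.6944 and (5/6)^3 = 0.5787, the smallest such K is 3.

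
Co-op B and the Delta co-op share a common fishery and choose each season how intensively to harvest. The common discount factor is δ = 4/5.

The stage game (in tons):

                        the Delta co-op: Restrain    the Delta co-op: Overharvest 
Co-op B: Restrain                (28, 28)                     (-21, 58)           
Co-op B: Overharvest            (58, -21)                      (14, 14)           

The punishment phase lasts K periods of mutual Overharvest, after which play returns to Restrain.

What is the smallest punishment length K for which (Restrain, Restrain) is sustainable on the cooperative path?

IC: δ(1−δ^K)/(1−δ) ≥ (58−28)/(28−14) = 15/7.
With δ = 4/5: need 1 − δ^K ≥ 15/7·(1−4/5)/(4/5), i.e. δ^K ≤ 0.4643.
Since (4/5)^3 = 0.5120 and (4/5)^4 = 0.4096, the smallest such K is 4.

4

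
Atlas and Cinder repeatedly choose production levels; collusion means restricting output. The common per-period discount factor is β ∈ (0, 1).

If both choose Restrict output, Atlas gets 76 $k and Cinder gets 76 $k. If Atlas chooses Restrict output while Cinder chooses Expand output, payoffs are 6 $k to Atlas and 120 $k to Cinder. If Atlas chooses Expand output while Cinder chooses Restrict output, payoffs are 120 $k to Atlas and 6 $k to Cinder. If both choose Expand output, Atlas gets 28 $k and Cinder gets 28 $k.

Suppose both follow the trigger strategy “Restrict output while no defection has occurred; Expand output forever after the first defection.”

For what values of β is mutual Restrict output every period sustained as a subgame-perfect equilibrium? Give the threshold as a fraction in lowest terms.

Cooperation forever yields 76 each period: 76/(1−β).
Deviating yields 120 once, then 28 forever: 120 + 28β/(1−β).
No profitable deviation requires 76/(1−β) ≥ 120 + 28β/(1−β).
Multiplying by (1−β): 76 ≥ 120(1−β) + 28β = 120 − 92β.
So 92β ≥ 44, i.e. β ≥ 44/92 = 11/23.

11/23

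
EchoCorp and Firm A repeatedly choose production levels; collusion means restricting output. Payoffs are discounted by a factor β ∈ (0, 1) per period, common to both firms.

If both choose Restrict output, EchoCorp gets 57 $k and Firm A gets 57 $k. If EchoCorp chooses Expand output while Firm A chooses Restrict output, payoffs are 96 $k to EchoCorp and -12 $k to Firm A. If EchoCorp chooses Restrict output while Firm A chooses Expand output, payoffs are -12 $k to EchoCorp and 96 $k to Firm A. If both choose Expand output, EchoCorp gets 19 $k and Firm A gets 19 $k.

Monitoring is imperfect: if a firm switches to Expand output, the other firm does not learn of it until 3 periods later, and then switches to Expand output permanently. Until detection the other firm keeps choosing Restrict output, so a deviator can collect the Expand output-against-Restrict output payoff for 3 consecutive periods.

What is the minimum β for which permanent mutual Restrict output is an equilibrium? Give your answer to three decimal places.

The best deviation is to choose Expand output for all 3 undetected periods, earning 96 each, then 19 forever once detected.
Deviation value: 96(1−β^3)/(1−β) + 19β^3/(1−β); cooperation value: 57/(1−β).
IC: 57 ≥ 96(1−β^3) + 19β^3 = 96 − 77β^3.
So β^3 ≥ 39/77, giving β ≥ (39/77)^(1/3) ≈ 0.797.

0.797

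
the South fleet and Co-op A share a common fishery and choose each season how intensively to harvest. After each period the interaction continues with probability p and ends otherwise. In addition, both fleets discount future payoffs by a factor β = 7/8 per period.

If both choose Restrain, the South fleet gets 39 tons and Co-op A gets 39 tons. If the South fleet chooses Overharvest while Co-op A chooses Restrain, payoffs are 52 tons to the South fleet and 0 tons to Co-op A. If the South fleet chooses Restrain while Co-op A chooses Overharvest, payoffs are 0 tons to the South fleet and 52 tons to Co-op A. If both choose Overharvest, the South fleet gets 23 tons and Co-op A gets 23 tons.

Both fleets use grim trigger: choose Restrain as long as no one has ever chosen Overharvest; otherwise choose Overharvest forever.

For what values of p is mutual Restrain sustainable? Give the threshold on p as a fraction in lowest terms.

104/203

Expected continuation weight on next period's payoff is β·p = 7/8·p, which plays the role of the discount factor.
Cooperation requires 7/8·p ≥ (52−39)/(52−23) = 13/29, hence p ≥ 104/203.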